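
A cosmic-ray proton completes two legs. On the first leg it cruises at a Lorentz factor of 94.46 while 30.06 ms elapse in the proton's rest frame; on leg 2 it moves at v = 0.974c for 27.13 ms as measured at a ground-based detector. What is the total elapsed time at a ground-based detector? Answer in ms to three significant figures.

Leg 1: γ = 94.46; Δt_1 = 94.46 × 30.06 = 2839 ms.
Leg 2: 27.13 ms is already measured at a ground-based detector.
Total: 2839 + 27.13 ms.

Δt = 2870 ms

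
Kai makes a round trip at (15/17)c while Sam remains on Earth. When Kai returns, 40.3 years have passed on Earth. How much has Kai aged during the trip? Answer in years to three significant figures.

γ = 1/√(1 − (15/17)²) = 17/8 = 2.125
Kai's clock measures proper time along the trip: τ = Δt/γ = 40.3/2.125 years.

τ = 19.0 years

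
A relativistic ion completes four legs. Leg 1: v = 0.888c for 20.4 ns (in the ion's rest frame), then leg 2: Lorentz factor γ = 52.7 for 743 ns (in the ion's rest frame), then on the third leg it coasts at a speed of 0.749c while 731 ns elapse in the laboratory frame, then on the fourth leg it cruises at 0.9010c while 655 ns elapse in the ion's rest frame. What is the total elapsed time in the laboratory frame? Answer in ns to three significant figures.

Δt = 4.14×10⁴ ns

Leg 1: γ = 1/√(1 − 0.888²) = 1/√0.2115 = 2.175; Δt_1 = 2.175 × 20.4 = 44.36 ns.
Leg 2: γ = 52.7; Δt_2 = 52.70 × 743 = 3.916×10⁴ ns.
Leg 3: 731 ns is already measured in the laboratory frame.
Leg 4: γ = 1/√(1 − 0.9010²) = 1/√0.1882 = 2.305; Δt_4 = 2.305 × 655 = 1510 ns.
Total: 44.36 + 3.916×10⁴ + 731.0 + 1510 ns.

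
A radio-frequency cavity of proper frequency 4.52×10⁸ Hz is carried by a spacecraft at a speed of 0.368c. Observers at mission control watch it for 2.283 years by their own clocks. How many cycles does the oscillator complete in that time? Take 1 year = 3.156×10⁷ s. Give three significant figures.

γ = 1/√(1 − 0.368²) = 1/√0.8646 = 1.075
During 2.283 years of lab time, the oscillator's proper time advances by τ = Δt/γ = 2.283/1.075 = 2.123 years = 6.700×10⁷ s.
N = f × τ = 4.52×10⁸ × 6.700×10⁷ = 3.028×10¹⁶.

N = 3.03×10¹⁶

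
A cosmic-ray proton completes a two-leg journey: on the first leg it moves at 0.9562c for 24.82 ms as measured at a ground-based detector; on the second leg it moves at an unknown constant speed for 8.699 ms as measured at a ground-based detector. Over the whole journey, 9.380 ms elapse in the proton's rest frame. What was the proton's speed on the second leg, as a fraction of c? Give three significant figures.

β = 0.970

Leg 1: γ = 1/√(1 − 0.9562²) = 1/√0.08568 = 3.416; τ_1 = 24.82/3.416 = 7.265 ms.
Leg 2: speed unknown; τ_2 = 8.699/γ_2.
Total proper time: 7.265 + τ_2 = 9.380, so τ_2 = 9.380 − 7.265 = 2.115 ms.
γ_2 = 8.699/2.115 = 4.113; β = √(1 − 1/γ²) = √0.9409.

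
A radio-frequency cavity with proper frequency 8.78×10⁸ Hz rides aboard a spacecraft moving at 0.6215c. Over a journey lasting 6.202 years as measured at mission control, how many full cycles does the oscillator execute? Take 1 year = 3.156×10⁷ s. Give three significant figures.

γ = 1/√(1 − 0.6215²) = 1/√0.6137 = 1.276
The oscillator's own cycle count is N = f × τ where τ is the proper time aboard the spacecraft. τ = Δt/γ = 6.202/1.276 = 4.859 years = 1.533×10⁸ s.
N = 8.78×10⁸ × 1.533×10⁸ = 1.346×10¹⁷.

N = 1.35×10¹⁷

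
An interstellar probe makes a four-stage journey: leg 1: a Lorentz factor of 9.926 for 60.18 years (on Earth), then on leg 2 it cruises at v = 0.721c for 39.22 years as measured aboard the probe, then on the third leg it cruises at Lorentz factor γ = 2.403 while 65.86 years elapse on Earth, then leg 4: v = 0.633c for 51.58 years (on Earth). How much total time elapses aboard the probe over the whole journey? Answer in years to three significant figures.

τ = 113 years

Leg 1: γ = 9.926; τ_1 = 60.18/9.926 = 6.063 years.
Leg 2: 39.22 years is already measured aboard the probe.
Leg 3: γ = 2.403; τ_3 = 65.86/2.403 = 27.41 years.
Leg 4: γ = 1/√(1 − 0.633²) = 1/√0.5993 = 1.292; τ_4 = 51.58/1.292 = 39.93 years.
Total: 6.063 + 39.22 + 27.41 + 39.93 years.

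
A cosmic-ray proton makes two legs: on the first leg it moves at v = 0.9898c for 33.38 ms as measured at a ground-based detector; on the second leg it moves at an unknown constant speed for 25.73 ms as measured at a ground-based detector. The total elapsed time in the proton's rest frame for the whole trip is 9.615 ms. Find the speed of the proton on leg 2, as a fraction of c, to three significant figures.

β = 0.982

Leg 1: γ = 1/√(1 − 0.9898²) = 1/√0.02030 = 7.019; τ_1 = 33.38/7.019 = 4.755 ms.
Leg 2: speed unknown; τ_2 = 25.73/γ_2.
Total proper time: 4.755 + τ_2 = 9.615, so τ_2 = 9.615 − 4.755 = 4.860 ms.
γ_2 = 25.73/4.860 = 5.295; β = √(1 − 1/γ²) = √0.9643.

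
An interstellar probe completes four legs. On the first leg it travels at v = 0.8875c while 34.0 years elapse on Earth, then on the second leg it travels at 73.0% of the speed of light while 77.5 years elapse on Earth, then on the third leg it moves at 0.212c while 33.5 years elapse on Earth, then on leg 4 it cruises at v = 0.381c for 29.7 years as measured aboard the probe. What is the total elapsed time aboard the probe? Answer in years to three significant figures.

τ = 131 years

Leg 1: γ = 1/√(1 − 0.8875²) = 1/√0.2123 = 2.170; τ_1 = 34.0/2.170 = 15.67 years.
Leg 2: β = 0.730; γ = 1/√(1 − 0.730²) = 1/√0.4671 = 1.463; τ_2 = 77.5/1.463 = 52.97 years.
Leg 3: γ = 1/√(1 − 0.212²) = 1/√0.9551 = 1.023; τ_3 = 33.5/1.023 = 32.74 years.
Leg 4: 29.7 years is already measured aboard the probe.
Total: 15.67 + 52.97 + 32.74 + 29.70 years.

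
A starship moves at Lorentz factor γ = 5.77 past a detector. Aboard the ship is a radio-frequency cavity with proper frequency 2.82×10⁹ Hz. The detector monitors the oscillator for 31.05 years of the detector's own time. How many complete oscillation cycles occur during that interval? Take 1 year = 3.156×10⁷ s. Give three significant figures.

N = 4.79×10¹⁷

γ = 5.77
During 31.05 years of lab time, the oscillator's proper time advances by τ = Δt/γ = 31.05/5.770 = 5.381 years = 1.698×10⁸ s.
N = f × τ = 2.82×10⁹ × 1.698×10⁸ = 4.789×10¹⁷.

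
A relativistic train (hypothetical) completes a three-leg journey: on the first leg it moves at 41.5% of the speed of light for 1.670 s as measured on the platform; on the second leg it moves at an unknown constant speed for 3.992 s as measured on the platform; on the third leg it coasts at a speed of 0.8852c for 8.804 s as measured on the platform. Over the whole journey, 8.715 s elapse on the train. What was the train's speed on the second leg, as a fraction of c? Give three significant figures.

β = 0.630

Leg 1: β = 0.415; γ = 1/√(1 − 0.415²) = 1/√0.8278 = 1.099; τ_1 = 1.670/1.099 = 1.519 s.
Leg 2: speed unknown; τ_2 = 3.992/γ_2.
Leg 3: γ = 1/√(1 − 0.8852²) = 1/√0.2164 = 2.150; τ_3 = 8.804/2.150 = 4.096 s.
Total proper time: 1.519 + τ_2 + 4.096 = 8.715, so τ_2 = 8.715 − 5.615 = 3.100 s.
γ_2 = 3.992/3.100 = 1.288; β = √(1 − 1/γ²) = √0.3970.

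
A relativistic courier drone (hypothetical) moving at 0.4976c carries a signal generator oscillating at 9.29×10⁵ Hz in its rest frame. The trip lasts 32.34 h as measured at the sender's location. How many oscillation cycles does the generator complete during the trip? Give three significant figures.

N = 9.38×10¹⁰

γ = 1/√(1 − 0.4976²) = 1/√0.7524 = 1.153
The oscillator's own cycle count is N = f × τ where τ is the proper time aboard the drone. τ = Δt/γ = 32.34/1.153 = 28.05 h = 1.010×10⁵ s.
N = 9.29×10⁵ × 1.010×10⁵ = 9.382×10¹⁰.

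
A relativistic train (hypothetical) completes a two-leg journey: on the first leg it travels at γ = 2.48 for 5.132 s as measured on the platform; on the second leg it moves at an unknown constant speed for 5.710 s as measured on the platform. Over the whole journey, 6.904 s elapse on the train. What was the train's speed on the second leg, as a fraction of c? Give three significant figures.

β = 0.532

Leg 1: γ = 2.48; τ_1 = 5.132/2.480 = 2.069 s.
Leg 2: speed unknown; τ_2 = 5.710/γ_2.
Total proper time: 2.069 + τ_2 = 6.904, so τ_2 = 6.904 − 2.069 = 4.835 s.
γ_2 = 5.710/4.835 = 1.181; β = √(1 − 1/γ²) = √0.2831.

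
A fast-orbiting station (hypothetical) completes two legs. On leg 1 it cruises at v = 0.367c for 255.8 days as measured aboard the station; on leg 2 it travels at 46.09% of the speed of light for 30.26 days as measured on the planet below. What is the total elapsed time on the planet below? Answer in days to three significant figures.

Δt = 305 days

Leg 1: γ = 1/√(1 − 0.367²) = 1/√0.8653 = 1.075; Δt_1 = 1.075 × 255.8 = 275.0 days.
Leg 2: 30.26 days is already measured on the planet below.
Total: 275.0 + 30.26 days.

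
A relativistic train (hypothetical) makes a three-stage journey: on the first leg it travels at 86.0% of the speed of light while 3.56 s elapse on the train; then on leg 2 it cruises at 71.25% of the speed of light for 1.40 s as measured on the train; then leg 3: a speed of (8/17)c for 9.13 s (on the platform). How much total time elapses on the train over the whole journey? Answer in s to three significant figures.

τ = 13.0 s

Leg 1: 3.56 s is already measured on the train.
Leg 2: 1.40 s is already measured on the train.
Leg 3: γ = 1/√(1 − (8/17)²) = 17/15 ≈ 1.133; τ_3 = 9.13/1.133 = 8.056 s.
Total: 3.560 + 1.400 + 8.056 s.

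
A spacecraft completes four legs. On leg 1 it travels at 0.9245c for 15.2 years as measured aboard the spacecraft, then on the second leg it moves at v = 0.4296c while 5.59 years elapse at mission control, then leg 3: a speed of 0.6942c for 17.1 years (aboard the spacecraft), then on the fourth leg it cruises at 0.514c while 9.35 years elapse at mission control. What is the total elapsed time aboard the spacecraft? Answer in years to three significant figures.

τ = 45.4 years

Leg 1: 15.2 years is already measured aboard the spacecraft.
Leg 2: γ = 1/√(1 − 0.4296²) = 1/√0.8154 = 1.107; τ_2 = 5.59/1.107 = 5.048 years.
Leg 3: 17.1 years is already measured aboard the spacecraft.
Leg 4: γ = 1/√(1 − 0.514²) = 1/√0.7358 = 1.166; τ_4 = 9.35/1.166 = 8.020 years.
Total: 15.20 + 5.048 + 17.10 + 8.020 years.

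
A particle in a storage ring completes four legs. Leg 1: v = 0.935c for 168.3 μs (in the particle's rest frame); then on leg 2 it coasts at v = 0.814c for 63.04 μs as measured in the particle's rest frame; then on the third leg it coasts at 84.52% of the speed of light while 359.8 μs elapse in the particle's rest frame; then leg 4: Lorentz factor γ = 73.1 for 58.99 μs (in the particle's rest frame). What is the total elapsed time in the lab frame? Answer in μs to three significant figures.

Leg 1: γ = 1/√(1 − 0.935²) = 1/√0.1258 = 2.820; Δt_1 = 2.820 × 168.3 = 474.6 μs.
Leg 2: γ = 1/√(1 − 0.814²) = 1/√0.3374 = 1.722; Δt_2 = 1.722 × 63.04 = 108.5 μs.
Leg 3: β = 0.8452; γ = 1/√(1 − 0.8452²) = 1/√0.2856 = 1.871; Δt_3 = 1.871 × 359.8 = 673.2 μs.
Leg 4: γ = 73.1; Δt_4 = 73.10 × 58.99 = 4312 μs.
Total: 474.6 + 108.5 + 673.2 + 4312 μs.

Δt = 5570 μs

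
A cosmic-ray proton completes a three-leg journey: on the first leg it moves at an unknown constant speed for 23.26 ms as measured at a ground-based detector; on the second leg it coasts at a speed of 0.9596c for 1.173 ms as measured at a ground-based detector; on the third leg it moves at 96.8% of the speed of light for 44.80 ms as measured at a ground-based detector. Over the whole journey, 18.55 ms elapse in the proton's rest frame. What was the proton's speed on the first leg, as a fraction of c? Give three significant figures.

Leg 1: speed unknown; τ_1 = 23.26/γ_1.
Leg 2: γ = 1/√(1 − 0.9596²) = 1/√0.07917 = 3.554; τ_2 = 1.173/3.554 = 0.3300 ms.
Leg 3: β = 0.968; γ = 1/√(1 − 0.968²) = 1/√0.06298 = 3.985; τ_3 = 44.80/3.985 = 11.24 ms.
Total proper time: τ_1 + 0.3300 + 11.24 = 18.55, so τ_1 = 18.55 − 11.57 = 6.977 ms.
γ_1 = 23.26/6.977 = 3.334; β = √(1 − 1/γ²) = √0.9100.

β = 0.954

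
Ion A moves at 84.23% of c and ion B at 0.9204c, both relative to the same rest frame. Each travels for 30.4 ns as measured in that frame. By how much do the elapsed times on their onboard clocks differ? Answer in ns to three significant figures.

|τ_A − τ_B| = 4.50 ns

A: β = 0.8423; γ = 1/√(1 − 0.8423²) = 1/√0.2905 = 1.855; τ_A = 30.4/1.855 = 16.39 ns.
B: γ = 1/√(1 − 0.9204²) = 1/√0.1529 = 2.558; τ_B = 30.4/2.558 = 11.89 ns.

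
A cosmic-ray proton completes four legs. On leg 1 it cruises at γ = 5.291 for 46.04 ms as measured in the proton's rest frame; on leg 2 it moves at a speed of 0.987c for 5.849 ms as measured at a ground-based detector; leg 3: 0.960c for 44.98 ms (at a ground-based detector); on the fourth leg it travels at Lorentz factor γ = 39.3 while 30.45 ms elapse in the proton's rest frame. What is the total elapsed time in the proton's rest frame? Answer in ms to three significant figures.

Leg 1: 46.04 ms is already measured in the proton's rest frame.
Leg 2: γ = 1/√(1 − 0.987²) = 1/√0.02583 = 6.222; τ_2 = 5.849/6.222 = 0.9401 ms.
Leg 3: γ = 1/√(1 − 0.960²) = 25/7 ≈ 3.571; τ_3 = 44.98/3.571 = 12.59 ms.
Leg 4: 30.45 ms is already measured in the proton's rest frame.
Total: 46.04 + 0.9401 + 12.59 + 30.45 ms.

τ = 90.0 ms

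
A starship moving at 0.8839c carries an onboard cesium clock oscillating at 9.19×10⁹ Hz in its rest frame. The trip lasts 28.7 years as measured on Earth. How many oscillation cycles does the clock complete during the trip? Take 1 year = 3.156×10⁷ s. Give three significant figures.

γ = 1/√(1 − 0.8839²) = 1/√0.2187 = 2.138
The oscillator's own cycle count is N = f × τ where τ is the proper time on the ship. τ = Δt/γ = 28.7/2.138 = 13.42 years = 4.236×10⁸ s.
N = 9.19×10⁹ × 4.236×10⁸ = 3.893×10¹⁸.

N = 3.89×10¹⁸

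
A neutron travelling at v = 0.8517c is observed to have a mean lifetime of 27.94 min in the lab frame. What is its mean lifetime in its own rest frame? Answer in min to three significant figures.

γ = 1/√(1 − 0.8517²) = 1/√0.2746 = 1.908
The lab-frame lifetime is the dilated interval; the proper lifetime is τ₀ = Δt/γ = 27.94/1.908 min.

τ₀ = 14.6 min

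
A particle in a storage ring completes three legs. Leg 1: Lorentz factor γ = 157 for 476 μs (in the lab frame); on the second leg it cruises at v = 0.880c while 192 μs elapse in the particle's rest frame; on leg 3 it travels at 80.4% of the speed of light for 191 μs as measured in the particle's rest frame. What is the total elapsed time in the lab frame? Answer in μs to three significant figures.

Leg 1: 476 μs is already measured in the lab frame.
Leg 2: γ = 1/√(1 − 0.880²) = 1/√0.2256 = 2.105; Δt_2 = 2.105 × 192 = 404.2 μs.
Leg 3: β = 0.804; γ = 1/√(1 − 0.804²) = 1/√0.3536 = 1.682; Δt_3 = 1.682 × 191 = 321.2 μs.
Total: 476.0 + 404.2 + 321.2 μs.

Δt = 1200 μs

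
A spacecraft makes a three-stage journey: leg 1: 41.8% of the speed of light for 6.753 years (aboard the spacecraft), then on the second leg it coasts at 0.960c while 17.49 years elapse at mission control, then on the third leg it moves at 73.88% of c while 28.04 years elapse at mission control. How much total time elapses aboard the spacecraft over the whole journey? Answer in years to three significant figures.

τ = 30.5 years

Leg 1: 6.753 years is already measured aboard the spacecraft.
Leg 2: γ = 1/√(1 − 0.960²) = 25/7 ≈ 3.571; τ_2 = 17.49/3.571 = 4.897 years.
Leg 3: β = 0.7388; γ = 1/√(1 − 0.7388²) = 1/√0.4542 = 1.484; τ_3 = 28.04/1.484 = 18.90 years.
Total: 6.753 + 4.897 + 18.90 years.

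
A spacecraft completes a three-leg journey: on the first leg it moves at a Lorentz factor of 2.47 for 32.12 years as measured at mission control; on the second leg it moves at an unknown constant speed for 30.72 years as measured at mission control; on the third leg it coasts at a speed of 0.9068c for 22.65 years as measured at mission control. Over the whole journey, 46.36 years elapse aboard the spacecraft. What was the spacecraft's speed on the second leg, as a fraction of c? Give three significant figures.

Leg 1: γ = 2.47; τ_1 = 32.12/2.470 = 13.00 years.
Leg 2: speed unknown; τ_2 = 30.72/γ_2.
Leg 3: γ = 1/√(1 − 0.9068²) = 1/√0.1777 = 2.372; τ_3 = 22.65/2.372 = 9.548 years.
Total proper time: 13.00 + τ_2 + 9.548 = 46.36, so τ_2 = 46.36 − 22.55 = 23.81 years.
γ_2 = 30.72/23.81 = 1.290; β = √(1 − 1/γ²) = √0.3994.

β = 0.632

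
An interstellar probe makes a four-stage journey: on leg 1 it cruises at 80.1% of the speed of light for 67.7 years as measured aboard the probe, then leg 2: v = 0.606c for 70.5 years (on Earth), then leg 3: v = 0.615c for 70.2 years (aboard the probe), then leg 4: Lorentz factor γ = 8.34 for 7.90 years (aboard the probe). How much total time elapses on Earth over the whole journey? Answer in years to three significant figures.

Leg 1: β = 0.801; γ = 1/√(1 − 0.801²) = 1/√0.3584 = 1.670; Δt_1 = 1.670 × 67.7 = 113.1 years.
Leg 2: 70.5 years is already measured on Earth.
Leg 3: γ = 1/√(1 − 0.615²) = 1/√0.6218 = 1.268; Δt_3 = 1.268 × 70.2 = 89.03 years.
Leg 4: γ = 8.34; Δt_4 = 8.340 × 7.90 = 65.89 years.
Total: 113.1 + 70.50 + 89.03 + 65.89 years.

Δt = 338 years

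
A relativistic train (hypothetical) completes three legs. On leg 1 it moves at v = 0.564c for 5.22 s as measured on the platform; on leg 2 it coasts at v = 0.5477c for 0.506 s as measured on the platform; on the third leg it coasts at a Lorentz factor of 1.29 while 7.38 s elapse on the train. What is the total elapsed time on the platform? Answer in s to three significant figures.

Leg 1: 5.22 s is already measured on the platform.
Leg 2: 0.506 s is already measured on the platform.
Leg 3: γ = 1.29; Δt_3 = 1.290 × 7.38 = 9.520 s.
Total: 5.220 + 0.5060 + 9.520 s.

Δt = 15.2 s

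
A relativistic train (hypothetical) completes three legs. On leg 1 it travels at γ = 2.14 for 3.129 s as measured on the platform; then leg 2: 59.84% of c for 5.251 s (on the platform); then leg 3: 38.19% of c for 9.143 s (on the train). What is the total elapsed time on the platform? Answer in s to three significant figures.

Leg 1: 3.129 s is already measured on the platform.
Leg 2: 5.251 s is already measured on the platform.
Leg 3: β = 0.3819; γ = 1/√(1 − 0.3819²) = 1/√0.8542 = 1.082; Δt_3 = 1.082 × 9.143 = 9.893 s.
Total: 3.129 + 5.251 + 9.893 s.

Δt = 18.3 s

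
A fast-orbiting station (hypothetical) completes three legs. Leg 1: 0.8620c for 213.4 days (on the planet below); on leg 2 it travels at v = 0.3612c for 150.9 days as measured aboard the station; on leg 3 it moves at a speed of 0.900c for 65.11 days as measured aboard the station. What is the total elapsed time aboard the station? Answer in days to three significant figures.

Leg 1: γ = 1/√(1 − 0.8620²) = 1/√0.2570 = 1.973; τ_1 = 213.4/1.973 = 108.2 days.
Leg 2: 150.9 days is already measured aboard the station.
Leg 3: 65.11 days is already measured aboard the station.
Total: 108.2 + 150.9 + 65.11 days.

τ = 324 days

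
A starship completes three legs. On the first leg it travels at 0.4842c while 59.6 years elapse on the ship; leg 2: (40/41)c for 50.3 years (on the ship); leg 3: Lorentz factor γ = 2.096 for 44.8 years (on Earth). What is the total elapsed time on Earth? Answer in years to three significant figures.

Δt = 342 years

Leg 1: γ = 1/√(1 − 0.4842²) = 1/√0.7656 = 1.143; Δt_1 = 1.143 × 59.6 = 68.12 years.
Leg 2: γ = 1/√(1 − (40/41)²) = 41/9 ≈ 4.556; Δt_2 = 4.556 × 50.3 = 229.1 years.
Leg 3: 44.8 years is already measured on Earth.
Total: 68.12 + 229.1 + 44.80 years.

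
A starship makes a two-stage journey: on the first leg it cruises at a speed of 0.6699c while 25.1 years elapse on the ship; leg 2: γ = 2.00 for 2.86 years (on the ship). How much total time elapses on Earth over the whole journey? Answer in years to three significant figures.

Leg 1: γ = 1/√(1 − 0.6699²) = 1/√0.5512 = 1.347; Δt_1 = 1.347 × 25.1 = 33.81 years.
Leg 2: γ = 2.00; Δt_2 = 2.000 × 2.86 = 5.720 years.
Total: 33.81 + 5.720 years.

Δt = 39.5 years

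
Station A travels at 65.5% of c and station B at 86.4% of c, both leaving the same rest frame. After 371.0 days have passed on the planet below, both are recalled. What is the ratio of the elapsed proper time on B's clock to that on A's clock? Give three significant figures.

A: β = 0.655; γ = 1/√(1 − 0.655²) = 1/√0.5710 = 1.323. B: β = 0.864; γ = 1/√(1 − 0.864²) = 1/√0.2535 = 1.986.
τ_A/τ_B = γ_B/γ_A = 1.986/1.323 = 1.501, so τ_B/τ_A = 0.6663.

τ_B/τ_A = 0.666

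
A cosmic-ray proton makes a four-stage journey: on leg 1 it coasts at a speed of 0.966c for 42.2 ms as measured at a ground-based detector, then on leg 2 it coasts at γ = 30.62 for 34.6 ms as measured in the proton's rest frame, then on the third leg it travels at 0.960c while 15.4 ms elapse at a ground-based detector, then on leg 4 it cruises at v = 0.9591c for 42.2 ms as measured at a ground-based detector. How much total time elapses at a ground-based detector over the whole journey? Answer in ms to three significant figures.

Δt = 1160 ms

Leg 1: 42.2 ms is already measured at a ground-based detector.
Leg 2: γ = 30.62; Δt_2 = 30.62 × 34.6 = 1059 ms.
Leg 3: 15.4 ms is already measured at a ground-based detector.
Leg 4: 42.2 ms is already measured at a ground-based detector.
Total: 42.20 + 1059 + 15.40 + 42.20 ms.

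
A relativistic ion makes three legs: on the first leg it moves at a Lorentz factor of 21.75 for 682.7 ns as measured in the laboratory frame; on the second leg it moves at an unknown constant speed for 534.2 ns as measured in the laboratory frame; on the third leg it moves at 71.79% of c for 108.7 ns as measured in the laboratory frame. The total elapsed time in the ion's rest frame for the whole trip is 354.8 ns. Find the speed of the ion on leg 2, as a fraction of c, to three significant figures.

β = 0.886

Leg 1: γ = 21.75; τ_1 = 682.7/21.75 = 31.39 ns.
Leg 2: speed unknown; τ_2 = 534.2/γ_2.
Leg 3: β = 0.7179; γ = 1/√(1 − 0.7179²) = 1/√0.4846 = 1.436; τ_3 = 108.7/1.436 = 75.67 ns.
Total proper time: 31.39 + τ_2 + 75.67 = 354.8, so τ_2 = 354.8 − 107.1 = 247.7 ns.
γ_2 = 534.2/247.7 = 2.156; β = √(1 − 1/γ²) = √0.7849.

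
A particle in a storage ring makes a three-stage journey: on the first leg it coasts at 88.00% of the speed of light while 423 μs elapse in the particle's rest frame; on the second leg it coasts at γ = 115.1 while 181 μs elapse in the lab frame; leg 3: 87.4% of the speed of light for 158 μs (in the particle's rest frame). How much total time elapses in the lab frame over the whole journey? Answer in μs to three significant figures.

Δt = 1400 μs

Leg 1: β = 0.8800; γ = 1/√(1 − 0.8800²) = 1/√0.2256 = 2.105; Δt_1 = 2.105 × 423 = 890.6 μs.
Leg 2: 181 μs is already measured in the lab frame.
Leg 3: β = 0.874; γ = 1/√(1 − 0.874²) = 1/√0.2361 = 2.058; Δt_3 = 2.058 × 158 = 325.2 μs.
Total: 890.6 + 181.0 + 325.2 μs.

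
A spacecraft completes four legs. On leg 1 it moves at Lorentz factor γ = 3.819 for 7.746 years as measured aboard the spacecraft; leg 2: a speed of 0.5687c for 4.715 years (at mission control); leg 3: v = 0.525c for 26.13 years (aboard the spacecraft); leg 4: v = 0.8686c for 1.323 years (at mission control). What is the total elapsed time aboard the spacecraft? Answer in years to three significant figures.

τ = 38.4 years

Leg 1: 7.746 years is already measured aboard the spacecraft.
Leg 2: γ = 1/√(1 − 0.5687²) = 1/√0.6766 = 1.216; τ_2 = 4.715/1.216 = 3.878 years.
Leg 3: 26.13 years is already measured aboard the spacecraft.
Leg 4: γ = 1/√(1 − 0.8686²) = 1/√0.2455 = 2.018; τ_4 = 1.323/2.018 = 0.6556 years.
Total: 7.746 + 3.878 + 26.13 + 0.6556 years.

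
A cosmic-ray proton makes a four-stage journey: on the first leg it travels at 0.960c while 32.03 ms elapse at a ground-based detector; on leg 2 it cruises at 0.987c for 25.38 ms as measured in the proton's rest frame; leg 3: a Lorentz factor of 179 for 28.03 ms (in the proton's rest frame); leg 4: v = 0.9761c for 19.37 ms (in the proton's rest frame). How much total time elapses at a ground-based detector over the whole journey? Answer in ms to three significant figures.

Δt = 5300 ms

Leg 1: 32.03 ms is already measured at a ground-based detector.
Leg 2: γ = 1/√(1 − 0.987²) = 1/√0.02583 = 6.222; Δt_2 = 6.222 × 25.38 = 157.9 ms.
Leg 3: γ = 179; Δt_3 = 179.0 × 28.03 = 5017 ms.
Leg 4: γ = 1/√(1 − 0.9761²) = 1/√0.04723 = 4.601; Δt_4 = 4.601 × 19.37 = 89.13 ms.
Total: 32.03 + 157.9 + 5017 + 89.13 ms.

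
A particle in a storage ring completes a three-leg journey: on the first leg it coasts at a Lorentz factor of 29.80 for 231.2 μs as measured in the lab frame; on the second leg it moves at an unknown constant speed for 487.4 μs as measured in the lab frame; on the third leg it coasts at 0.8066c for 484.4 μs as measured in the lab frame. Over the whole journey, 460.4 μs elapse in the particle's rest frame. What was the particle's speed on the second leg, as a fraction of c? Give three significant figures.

β = 0.940

Leg 1: γ = 29.80; τ_1 = 231.2/29.80 = 7.758 μs.
Leg 2: speed unknown; τ_2 = 487.4/γ_2.
Leg 3: γ = 1/√(1 − 0.8066²) = 1/√0.3494 = 1.692; τ_3 = 484.4/1.692 = 286.3 μs.
Total proper time: 7.758 + τ_2 + 286.3 = 460.4, so τ_2 = 460.4 − 294.1 = 166.3 μs.
γ_2 = 487.4/166.3 = 2.931; β = √(1 − 1/γ²) = √0.8836.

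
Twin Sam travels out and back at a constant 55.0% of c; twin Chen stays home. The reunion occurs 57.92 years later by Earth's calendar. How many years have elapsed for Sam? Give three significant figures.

β = 0.550; γ = 1/√(1 − 0.550²) = 1/√0.6975 = 1.197
Sam's clock measures proper time along the trip: τ = Δt/γ = 57.92/1.197 years.

τ = 48.4 years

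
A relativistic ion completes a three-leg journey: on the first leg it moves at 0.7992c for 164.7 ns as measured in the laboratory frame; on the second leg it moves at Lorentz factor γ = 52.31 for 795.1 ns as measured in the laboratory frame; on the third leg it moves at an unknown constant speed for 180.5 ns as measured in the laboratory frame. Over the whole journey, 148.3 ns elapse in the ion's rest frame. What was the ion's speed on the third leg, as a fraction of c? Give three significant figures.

β = 0.982

Leg 1: γ = 1/√(1 − 0.7992²) = 1/√0.3613 = 1.664; τ_1 = 164.7/1.664 = 99.00 ns.
Leg 2: γ = 52.31; τ_2 = 795.1/52.31 = 15.20 ns.
Leg 3: speed unknown; τ_3 = 180.5/γ_3.
Total proper time: 99.00 + 15.20 + τ_3 = 148.3, so τ_3 = 148.3 − 114.2 = 34.10 ns.
γ_3 = 180.5/34.10 = 5.293; β = √(1 − 1/γ²) = √0.9643.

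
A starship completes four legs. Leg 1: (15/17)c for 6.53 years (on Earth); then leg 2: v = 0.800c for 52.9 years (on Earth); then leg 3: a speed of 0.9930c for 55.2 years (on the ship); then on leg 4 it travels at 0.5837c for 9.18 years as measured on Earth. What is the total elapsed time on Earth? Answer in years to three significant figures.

Δt = 536 years

Leg 1: 6.53 years is already measured on Earth.
Leg 2: 52.9 years is already measured on Earth.
Leg 3: γ = 1/√(1 − 0.9930²) = 1/√0.01395 = 8.466; Δt_3 = 8.466 × 55.2 = 467.3 years.
Leg 4: 9.18 years is already measured on Earth.
Total: 6.530 + 52.90 + 467.3 + 9.180 years.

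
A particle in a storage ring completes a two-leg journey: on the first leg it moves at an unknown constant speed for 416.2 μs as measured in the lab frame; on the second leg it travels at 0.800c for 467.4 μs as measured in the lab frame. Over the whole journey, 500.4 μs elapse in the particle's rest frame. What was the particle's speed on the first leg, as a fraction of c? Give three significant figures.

Leg 1: speed unknown; τ_1 = 416.2/γ_1.
Leg 2: γ = 1/√(1 − 0.800²) = 5/3 ≈ 1.667; τ_2 = 467.4/1.667 = 280.4 μs.
Total proper time: τ_1 + 280.4 = 500.4, so τ_1 = 500.4 − 280.4 = 220.0 μs.
γ_1 = 416.2/220.0 = 1.892; β = √(1 − 1/γ²) = √0.7207.

β = 0.849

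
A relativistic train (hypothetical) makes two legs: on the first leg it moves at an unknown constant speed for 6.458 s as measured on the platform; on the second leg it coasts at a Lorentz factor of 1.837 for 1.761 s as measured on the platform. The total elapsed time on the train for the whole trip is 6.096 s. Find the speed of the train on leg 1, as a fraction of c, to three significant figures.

β = 0.606

Leg 1: speed unknown; τ_1 = 6.458/γ_1.
Leg 2: γ = 1.837; τ_2 = 1.761/1.837 = 0.9586 s.
Total proper time: τ_1 + 0.9586 = 6.096, so τ_1 = 6.096 − 0.9586 = 5.137 s.
γ_1 = 6.458/5.137 = 1.257; β = √(1 − 1/γ²) = √0.3672.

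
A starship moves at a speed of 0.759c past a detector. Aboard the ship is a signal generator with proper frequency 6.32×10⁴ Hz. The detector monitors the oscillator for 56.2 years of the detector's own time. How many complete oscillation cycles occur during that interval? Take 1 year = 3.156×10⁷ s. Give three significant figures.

γ = 1/√(1 − 0.759²) = 1/√0.4239 = 1.536
During 56.2 years of lab time, the oscillator's proper time advances by τ = Δt/γ = 56.2/1.536 = 36.59 years = 1.155×10⁹ s.
N = f × τ = 6.32×10⁴ × 1.155×10⁹ = 7.298×10¹³.

N = 7.30×10¹³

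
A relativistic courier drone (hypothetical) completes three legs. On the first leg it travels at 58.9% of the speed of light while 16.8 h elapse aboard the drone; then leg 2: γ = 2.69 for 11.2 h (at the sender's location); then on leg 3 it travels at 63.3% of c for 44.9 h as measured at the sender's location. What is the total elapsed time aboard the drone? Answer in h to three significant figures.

Leg 1: 16.8 h is already measured aboard the drone.
Leg 2: γ = 2.69; τ_2 = 11.2/2.690 = 4.164 h.
Leg 3: β = 0.633; γ = 1/√(1 − 0.633²) = 1/√0.5993 = 1.292; τ_3 = 44.9/1.292 = 34.76 h.
Total: 16.80 + 4.164 + 34.76 h.

τ = 55.7 h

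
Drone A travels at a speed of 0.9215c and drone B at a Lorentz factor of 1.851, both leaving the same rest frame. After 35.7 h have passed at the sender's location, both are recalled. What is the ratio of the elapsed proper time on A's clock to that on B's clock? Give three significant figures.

A: γ = 1/√(1 − 0.9215²) = 1/√0.1508 = 2.575. B: γ = 1.851.
τ_A/τ_B = γ_B/γ_A = 1.851/2.575 = 0.7189, so τ_A/τ_B = 0.7189.

τ_A/τ_B = 0.719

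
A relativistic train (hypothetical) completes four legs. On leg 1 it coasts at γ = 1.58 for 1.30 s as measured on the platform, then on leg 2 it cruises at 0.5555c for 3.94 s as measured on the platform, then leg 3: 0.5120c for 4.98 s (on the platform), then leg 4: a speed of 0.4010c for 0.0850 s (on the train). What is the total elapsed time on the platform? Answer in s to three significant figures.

Δt = 10.3 s

Leg 1: 1.30 s is already measured on the platform.
Leg 2: 3.94 s is already measured on the platform.
Leg 3: 4.98 s is already measured on the platform.
Leg 4: γ = 1/√(1 − 0.4010²) = 1/√0.8392 = 1.092; Δt_4 = 1.092 × 0.0850 = 0.09279 s.
Total: 1.300 + 3.940 + 4.980 + 0.09279 s.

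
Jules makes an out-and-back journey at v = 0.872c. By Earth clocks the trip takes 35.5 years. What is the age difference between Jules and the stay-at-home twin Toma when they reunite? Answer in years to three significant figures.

Δt − τ = 18.1 years

γ = 1/√(1 − 0.872²) = 1/√0.2396 = 2.043
Jules's elapsed proper time: τ = 35.5/2.043 = 17.38 years.
Age gap = Δt − τ = 35.5 − 17.38 years.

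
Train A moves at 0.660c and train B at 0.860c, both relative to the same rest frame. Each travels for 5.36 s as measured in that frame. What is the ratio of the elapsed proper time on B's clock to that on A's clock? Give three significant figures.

τ_B/τ_A = 0.679

A: γ = 1/√(1 − 0.660²) = 1/√0.5644 = 1.331. B: γ = 1/√(1 − 0.860²) = 1/√0.2604 = 1.960.
τ_A/τ_B = γ_B/γ_A = 1.960/1.331 = 1.472, so τ_B/τ_A = 0.6792.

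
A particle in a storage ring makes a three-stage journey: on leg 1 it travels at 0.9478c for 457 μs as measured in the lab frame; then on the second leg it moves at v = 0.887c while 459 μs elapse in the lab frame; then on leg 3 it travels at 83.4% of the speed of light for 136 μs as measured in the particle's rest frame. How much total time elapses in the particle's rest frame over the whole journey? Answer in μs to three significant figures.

τ = 494 μs

Leg 1: γ = 1/√(1 − 0.9478²) = 1/√0.1017 = 3.136; τ_1 = 457/3.136 = 145.7 μs.
Leg 2: γ = 1/√(1 − 0.887²) = 1/√0.2132 = 2.166; τ_2 = 459/2.166 = 212.0 μs.
Leg 3: 136 μs is already measured in the particle's rest frame.
Total: 145.7 + 212.0 + 136.0 μs.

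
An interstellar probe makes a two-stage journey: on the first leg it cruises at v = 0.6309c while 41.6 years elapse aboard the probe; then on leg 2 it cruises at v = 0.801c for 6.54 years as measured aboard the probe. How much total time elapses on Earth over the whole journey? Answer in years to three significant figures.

Δt = 64.5 years

Leg 1: γ = 1/√(1 − 0.6309²) = 1/√0.6020 = 1.289; Δt_1 = 1.289 × 41.6 = 53.62 years.
Leg 2: γ = 1/√(1 − 0.801²) = 1/√0.3584 = 1.670; Δt_2 = 1.670 × 6.54 = 10.92 years.
Total: 53.62 + 10.92 years.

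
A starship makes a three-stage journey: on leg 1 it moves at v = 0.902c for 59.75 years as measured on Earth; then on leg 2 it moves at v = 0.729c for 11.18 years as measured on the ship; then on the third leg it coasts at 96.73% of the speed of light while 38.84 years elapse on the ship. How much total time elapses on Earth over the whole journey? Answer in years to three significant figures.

Δt = 229 years

Leg 1: 59.75 years is already measured on Earth.
Leg 2: γ = 1/√(1 − 0.729²) = 1/√0.4686 = 1.461; Δt_2 = 1.461 × 11.18 = 16.33 years.
Leg 3: β = 0.9673; γ = 1/√(1 − 0.9673²) = 1/√0.06433 = 3.943; Δt_3 = 3.943 × 38.84 = 153.1 years.
Total: 59.75 + 16.33 + 153.1 years.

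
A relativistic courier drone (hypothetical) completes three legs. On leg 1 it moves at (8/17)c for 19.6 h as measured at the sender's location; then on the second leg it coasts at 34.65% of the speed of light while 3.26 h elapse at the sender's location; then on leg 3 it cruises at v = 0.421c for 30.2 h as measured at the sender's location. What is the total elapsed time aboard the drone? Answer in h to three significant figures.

Leg 1: γ = 1/√(1 − (8/17)²) = 17/15 ≈ 1.133; τ_1 = 19.6/1.133 = 17.29 h.
Leg 2: β = 0.3465; γ = 1/√(1 − 0.3465²) = 1/√0.8799 = 1.066; τ_2 = 3.26/1.066 = 3.058 h.
Leg 3: γ = 1/√(1 − 0.421²) = 1/√0.8228 = 1.102; τ_3 = 30.2/1.102 = 27.39 h.
Total: 17.29 + 3.058 + 27.39 h.

τ = 47.7 h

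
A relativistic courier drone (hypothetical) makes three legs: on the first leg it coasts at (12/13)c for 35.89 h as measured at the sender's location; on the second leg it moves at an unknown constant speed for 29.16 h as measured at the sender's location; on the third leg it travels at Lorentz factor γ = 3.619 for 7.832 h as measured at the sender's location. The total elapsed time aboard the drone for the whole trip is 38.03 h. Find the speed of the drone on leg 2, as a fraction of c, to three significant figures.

Leg 1: γ = 1/√(1 − (12/13)²) = 13/5 = 2.600; τ_1 = 35.89/2.600 = 13.80 h.
Leg 2: speed unknown; τ_2 = 29.16/γ_2.
Leg 3: γ = 3.619; τ_3 = 7.832/3.619 = 2.164 h.
Total proper time: 13.80 + τ_2 + 2.164 = 38.03, so τ_2 = 38.03 − 15.97 = 22.06 h.
γ_2 = 29.16/22.06 = 1.322; β = √(1 − 1/γ²) = √0.4276.

β = 0.654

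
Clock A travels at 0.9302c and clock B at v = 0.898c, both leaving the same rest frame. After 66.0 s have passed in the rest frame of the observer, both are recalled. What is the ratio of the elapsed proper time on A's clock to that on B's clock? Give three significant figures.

A: γ = 1/√(1 − 0.9302²) = 1/√0.1347 = 2.724. B: γ = 1/√(1 − 0.898²) = 1/√0.1936 = 2.273.
τ_A/τ_B = γ_B/γ_A = 2.273/2.724 = 0.8342, so τ_A/τ_B = 0.8342.

τ_A/τ_B = 0.834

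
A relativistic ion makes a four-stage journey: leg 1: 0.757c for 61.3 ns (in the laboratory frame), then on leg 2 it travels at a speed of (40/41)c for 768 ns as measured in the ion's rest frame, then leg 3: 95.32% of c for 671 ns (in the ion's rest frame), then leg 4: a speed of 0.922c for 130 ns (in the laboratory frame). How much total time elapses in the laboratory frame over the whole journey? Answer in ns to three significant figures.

Δt = 5910 ns

Leg 1: 61.3 ns is already measured in the laboratory frame.
Leg 2: γ = 1/√(1 − (40/41)²) = 41/9 ≈ 4.556; Δt_2 = 4.556 × 768 = 3499 ns.
Leg 3: β = 0.9532; γ = 1/√(1 − 0.9532²) = 1/√0.09141 = 3.308; Δt_3 = 3.308 × 671 = 2219 ns.
Leg 4: 130 ns is already measured in the laboratory frame.
Total: 61.30 + 3499 + 2219 + 130.0 ns.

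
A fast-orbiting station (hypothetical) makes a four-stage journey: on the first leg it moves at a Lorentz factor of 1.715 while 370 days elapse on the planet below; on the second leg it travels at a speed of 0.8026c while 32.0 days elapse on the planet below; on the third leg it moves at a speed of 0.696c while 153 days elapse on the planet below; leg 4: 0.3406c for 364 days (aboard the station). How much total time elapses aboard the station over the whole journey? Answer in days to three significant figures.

Leg 1: γ = 1.715; τ_1 = 370/1.715 = 215.7 days.
Leg 2: γ = 1/√(1 − 0.8026²) = 1/√0.3558 = 1.676; τ_2 = 32.0/1.676 = 19.09 days.
Leg 3: γ = 1/√(1 − 0.696²) = 1/√0.5156 = 1.393; τ_3 = 153/1.393 = 109.9 days.
Leg 4: 364 days is already measured aboard the station.
Total: 215.7 + 19.09 + 109.9 + 364.0 days.

τ = 709 days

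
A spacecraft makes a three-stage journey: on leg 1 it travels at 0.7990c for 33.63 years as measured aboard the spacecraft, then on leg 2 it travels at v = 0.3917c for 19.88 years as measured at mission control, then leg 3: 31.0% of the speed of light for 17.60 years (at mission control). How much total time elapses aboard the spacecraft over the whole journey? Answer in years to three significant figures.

τ = 68.7 years

Leg 1: 33.63 years is already measured aboard the spacecraft.
Leg 2: γ = 1/√(1 − 0.3917²) = 1/√0.8466 = 1.087; τ_2 = 19.88/1.087 = 18.29 years.
Leg 3: β = 0.310; γ = 1/√(1 − 0.310²) = 1/√0.9039 = 1.052; τ_3 = 17.60/1.052 = 16.73 years.
Total: 33.63 + 18.29 + 16.73 years.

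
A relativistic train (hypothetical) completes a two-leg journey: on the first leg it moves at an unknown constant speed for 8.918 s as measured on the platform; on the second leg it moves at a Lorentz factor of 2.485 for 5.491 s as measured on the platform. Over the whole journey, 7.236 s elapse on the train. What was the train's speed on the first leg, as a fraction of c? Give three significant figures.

Leg 1: speed unknown; τ_1 = 8.918/γ_1.
Leg 2: γ = 2.485; τ_2 = 5.491/2.485 = 2.210 s.
Total proper time: τ_1 + 2.210 = 7.236, so τ_1 = 7.236 − 2.210 = 5.026 s.
γ_1 = 8.918/5.026 = 1.774; β = √(1 − 1/γ²) = √0.6823.

β = 0.826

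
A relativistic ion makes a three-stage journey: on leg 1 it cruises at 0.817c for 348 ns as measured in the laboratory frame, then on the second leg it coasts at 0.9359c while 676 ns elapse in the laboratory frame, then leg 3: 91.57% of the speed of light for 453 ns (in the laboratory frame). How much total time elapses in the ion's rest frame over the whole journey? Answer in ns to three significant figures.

Leg 1: γ = 1/√(1 − 0.817²) = 1/√0.3325 = 1.734; τ_1 = 348/1.734 = 200.7 ns.
Leg 2: γ = 1/√(1 − 0.9359²) = 1/√0.1241 = 2.839; τ_2 = 676/2.839 = 238.1 ns.
Leg 3: β = 0.9157; γ = 1/√(1 − 0.9157²) = 1/√0.1615 = 2.488; τ_3 = 453/2.488 = 182.0 ns.
Total: 200.7 + 238.1 + 182.0 ns.

τ = 621 ns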